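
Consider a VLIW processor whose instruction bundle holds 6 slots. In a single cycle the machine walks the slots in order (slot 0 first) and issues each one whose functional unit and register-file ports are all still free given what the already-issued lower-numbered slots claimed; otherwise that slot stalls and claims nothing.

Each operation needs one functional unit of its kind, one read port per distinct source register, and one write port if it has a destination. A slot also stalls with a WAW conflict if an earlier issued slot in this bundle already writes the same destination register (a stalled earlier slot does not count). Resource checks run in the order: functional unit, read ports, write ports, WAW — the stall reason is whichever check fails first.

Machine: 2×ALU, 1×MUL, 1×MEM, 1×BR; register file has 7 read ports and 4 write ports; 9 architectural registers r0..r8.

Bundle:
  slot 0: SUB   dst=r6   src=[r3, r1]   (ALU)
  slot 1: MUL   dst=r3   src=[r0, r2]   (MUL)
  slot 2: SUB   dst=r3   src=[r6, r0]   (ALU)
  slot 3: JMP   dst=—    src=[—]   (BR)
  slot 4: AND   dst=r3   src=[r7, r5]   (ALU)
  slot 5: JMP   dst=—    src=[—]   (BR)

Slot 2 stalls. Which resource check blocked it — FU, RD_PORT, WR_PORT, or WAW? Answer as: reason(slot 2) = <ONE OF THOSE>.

reason(slot 2) = WAW

  0. ALU→r6 ⇒ go  {1A/1Mu/1Ld/1B | 5r 3w}
  1. MUL→r3 ⇒ go  {1A/0Mu/1Ld/1B | 3r 2w}
  2. ALU→r3 ⇒ no(WAW)  {1A/0Mu/1Ld/1B | 3r 2w}
  3. BR ⇒ go  {1A/0Mu/1Ld/0B | 3r 2w}
  4. ALU→r3 ⇒ no(WAW)  {1A/0Mu/1Ld/0B | 3r 2w}
  5. BR ⇒ no(FU)  {1A/0Mu/1Ld/0B | 3r 2w}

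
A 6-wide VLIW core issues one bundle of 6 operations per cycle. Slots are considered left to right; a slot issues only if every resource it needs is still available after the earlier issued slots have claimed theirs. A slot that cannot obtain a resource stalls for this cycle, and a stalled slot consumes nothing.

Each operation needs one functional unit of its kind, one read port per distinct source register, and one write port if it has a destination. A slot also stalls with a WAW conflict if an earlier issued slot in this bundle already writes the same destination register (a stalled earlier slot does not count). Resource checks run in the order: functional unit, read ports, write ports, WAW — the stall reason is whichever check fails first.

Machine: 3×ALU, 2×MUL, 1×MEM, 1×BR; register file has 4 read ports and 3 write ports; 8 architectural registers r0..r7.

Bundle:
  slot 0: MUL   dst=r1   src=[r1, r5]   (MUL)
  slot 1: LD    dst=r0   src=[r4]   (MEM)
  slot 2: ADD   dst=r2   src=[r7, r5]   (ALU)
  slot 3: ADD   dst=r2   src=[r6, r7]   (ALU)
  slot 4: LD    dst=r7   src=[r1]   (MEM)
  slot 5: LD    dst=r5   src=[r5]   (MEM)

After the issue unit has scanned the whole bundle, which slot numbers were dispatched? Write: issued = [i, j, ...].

issued = [0, 1]

slot 0 (MUL): ISSUE — free A3,Mu1,Ld1,B1 rp2 wp2
slot 1 (MEM): ISSUE — free A3,Mu1,Ld0,B1 rp1 wp1
slot 2 (ALU): stall RD_PORT — free A3,Mu1,Ld0,B1 rp1 wp1
slot 3 (ALU): stall RD_PORT — free A3,Mu1,Ld0,B1 rp1 wp1
slot 4 (MEM): stall FU — free A3,Mu1,Ld0,B1 rp1 wp1
slot 5 (MEM): stall FU — free A3,Mu1,Ld0,B1 rp1 wp1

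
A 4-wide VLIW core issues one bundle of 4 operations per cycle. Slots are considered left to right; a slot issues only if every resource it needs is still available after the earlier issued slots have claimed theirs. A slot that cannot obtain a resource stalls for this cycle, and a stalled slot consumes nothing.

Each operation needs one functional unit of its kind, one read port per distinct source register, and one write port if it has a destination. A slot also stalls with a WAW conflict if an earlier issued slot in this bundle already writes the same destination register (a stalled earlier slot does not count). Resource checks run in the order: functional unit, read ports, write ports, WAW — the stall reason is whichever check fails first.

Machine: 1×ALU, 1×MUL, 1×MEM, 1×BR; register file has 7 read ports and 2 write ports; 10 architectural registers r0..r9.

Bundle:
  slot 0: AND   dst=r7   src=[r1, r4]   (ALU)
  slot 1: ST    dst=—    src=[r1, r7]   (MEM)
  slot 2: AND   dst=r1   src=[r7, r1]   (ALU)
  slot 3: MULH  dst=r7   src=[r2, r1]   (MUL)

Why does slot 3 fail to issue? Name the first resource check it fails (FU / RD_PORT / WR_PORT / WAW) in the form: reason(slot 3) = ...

#0 ALU src=r1,r4 dispatched  <A:0 Mu:1 Ld:1 B:1 rd:5 wr:1>
#1 MEM src=r1,r7 dispatched  <A:0 Mu:1 Ld:0 B:1 rd:3 wr:1>
#2 ALU src=r7,r1 held:FU  <A:0 Mu:1 Ld:0 B:1 rd:3 wr:1>
#3 MUL src=r2,r1 held:WAW  <A:0 Mu:1 Ld:0 B:1 rd:3 wr:1>

reason(slot 3) = WAW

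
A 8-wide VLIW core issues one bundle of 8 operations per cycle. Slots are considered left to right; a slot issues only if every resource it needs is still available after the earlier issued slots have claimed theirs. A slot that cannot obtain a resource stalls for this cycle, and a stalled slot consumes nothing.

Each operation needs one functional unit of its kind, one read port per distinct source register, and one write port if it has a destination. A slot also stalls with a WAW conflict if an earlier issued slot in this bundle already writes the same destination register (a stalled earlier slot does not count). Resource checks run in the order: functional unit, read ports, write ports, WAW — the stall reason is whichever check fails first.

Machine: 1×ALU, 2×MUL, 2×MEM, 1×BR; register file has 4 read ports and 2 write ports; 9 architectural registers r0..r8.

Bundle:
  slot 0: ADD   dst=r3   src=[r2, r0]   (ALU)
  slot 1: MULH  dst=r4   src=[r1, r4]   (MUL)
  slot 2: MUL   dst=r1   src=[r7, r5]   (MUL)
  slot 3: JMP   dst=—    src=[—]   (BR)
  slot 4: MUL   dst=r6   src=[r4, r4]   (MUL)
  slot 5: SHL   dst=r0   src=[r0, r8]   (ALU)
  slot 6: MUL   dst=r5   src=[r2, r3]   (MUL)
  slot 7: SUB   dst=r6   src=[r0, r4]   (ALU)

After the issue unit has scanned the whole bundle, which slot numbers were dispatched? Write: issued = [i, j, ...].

(0) want 1×ALU +2rd +1wr — yes → AL0|MU2|ME2|BR1|rd2|wr1
(1) want 1×MUL +2rd +1wr — yes → AL0|MU1|ME2|BR1|rd0|wr0
(2) want 1×MUL +2rd +1wr — RD_PORT → AL0|MU1|ME2|BR1|rd0|wr0
(3) want 1×BR +0rd +0wr — yes → AL0|MU1|ME2|BR0|rd0|wr0
(4) want 1×MUL +1rd +1wr — RD_PORT → AL0|MU1|ME2|BR0|rd0|wr0
(5) want 1×ALU +2rd +1wr — FU → AL0|MU1|ME2|BR0|rd0|wr0
(6) want 1×MUL +2rd +1wr — RD_PORT → AL0|MU1|ME2|BR0|rd0|wr0
(7) want 1×ALU +2rd +1wr — FU → AL0|MU1|ME2|BR0|rd0|wr0

issued = [0, 1, 3]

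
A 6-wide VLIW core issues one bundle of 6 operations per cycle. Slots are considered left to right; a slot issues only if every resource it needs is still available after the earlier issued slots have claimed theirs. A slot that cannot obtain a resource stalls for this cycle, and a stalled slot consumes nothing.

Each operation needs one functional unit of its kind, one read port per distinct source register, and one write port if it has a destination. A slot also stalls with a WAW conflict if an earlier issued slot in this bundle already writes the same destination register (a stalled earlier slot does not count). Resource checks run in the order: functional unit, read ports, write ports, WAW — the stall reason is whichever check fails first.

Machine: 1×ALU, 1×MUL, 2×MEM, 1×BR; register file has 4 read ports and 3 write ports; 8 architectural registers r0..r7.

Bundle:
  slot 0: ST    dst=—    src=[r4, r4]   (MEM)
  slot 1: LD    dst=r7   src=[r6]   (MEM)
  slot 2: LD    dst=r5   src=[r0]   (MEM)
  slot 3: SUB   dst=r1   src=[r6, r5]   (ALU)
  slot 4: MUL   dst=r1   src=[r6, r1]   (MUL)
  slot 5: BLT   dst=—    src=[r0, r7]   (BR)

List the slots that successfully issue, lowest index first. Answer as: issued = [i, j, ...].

slot 0 (MEM): ISSUE — free A1,Mu1,Ld1,B1 rp3 wp3
slot 1 (MEM): ISSUE — free A1,Mu1,Ld0,B1 rp2 wp2
slot 2 (MEM): stall FU — free A1,Mu1,Ld0,B1 rp2 wp2
slot 3 (ALU): ISSUE — free A0,Mu1,Ld0,B1 rp0 wp1
slot 4 (MUL): stall RD_PORT — free A0,Mu1,Ld0,B1 rp0 wp1
slot 5 (BR): stall RD_PORT — free A0,Mu1,Ld0,B1 rp0 wp1

issued = [0, 1, 3]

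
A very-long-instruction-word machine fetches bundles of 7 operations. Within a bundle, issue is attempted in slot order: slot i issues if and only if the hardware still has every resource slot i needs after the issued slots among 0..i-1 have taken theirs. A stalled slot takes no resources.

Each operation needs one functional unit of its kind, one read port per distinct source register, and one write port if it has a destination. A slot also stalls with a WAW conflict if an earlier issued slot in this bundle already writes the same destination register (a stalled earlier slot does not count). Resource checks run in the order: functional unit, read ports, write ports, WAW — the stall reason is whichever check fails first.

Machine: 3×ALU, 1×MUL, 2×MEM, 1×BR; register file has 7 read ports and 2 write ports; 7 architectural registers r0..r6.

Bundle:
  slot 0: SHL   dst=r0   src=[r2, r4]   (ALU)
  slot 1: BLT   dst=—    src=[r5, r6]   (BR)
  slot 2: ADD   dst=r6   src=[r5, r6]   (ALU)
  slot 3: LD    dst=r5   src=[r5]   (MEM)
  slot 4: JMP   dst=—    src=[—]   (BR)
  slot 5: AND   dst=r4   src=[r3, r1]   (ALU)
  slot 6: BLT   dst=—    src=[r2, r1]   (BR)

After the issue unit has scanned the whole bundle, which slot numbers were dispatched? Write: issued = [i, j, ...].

issued = [0, 1, 2]

(0) want 1×ALU +2rd +1wr — yes → AL2|MU1|ME2|BR1|rd5|wr1
(1) want 1×BR +2rd +0wr — yes → AL2|MU1|ME2|BR0|rd3|wr1
(2) want 1×ALU +2rd +1wr — yes → AL1|MU1|ME2|BR0|rd1|wr0
(3) want 1×MEM +1rd +1wr — WR_PORT → AL1|MU1|ME2|BR0|rd1|wr0
(4) want 1×BR +0rd +0wr — FU → AL1|MU1|ME2|BR0|rd1|wr0
(5) want 1×ALU +2rd +1wr — RD_PORT → AL1|MU1|ME2|BR0|rd1|wr0
(6) want 1×BR +2rd +0wr — FU → AL1|MU1|ME2|BR0|rd1|wr0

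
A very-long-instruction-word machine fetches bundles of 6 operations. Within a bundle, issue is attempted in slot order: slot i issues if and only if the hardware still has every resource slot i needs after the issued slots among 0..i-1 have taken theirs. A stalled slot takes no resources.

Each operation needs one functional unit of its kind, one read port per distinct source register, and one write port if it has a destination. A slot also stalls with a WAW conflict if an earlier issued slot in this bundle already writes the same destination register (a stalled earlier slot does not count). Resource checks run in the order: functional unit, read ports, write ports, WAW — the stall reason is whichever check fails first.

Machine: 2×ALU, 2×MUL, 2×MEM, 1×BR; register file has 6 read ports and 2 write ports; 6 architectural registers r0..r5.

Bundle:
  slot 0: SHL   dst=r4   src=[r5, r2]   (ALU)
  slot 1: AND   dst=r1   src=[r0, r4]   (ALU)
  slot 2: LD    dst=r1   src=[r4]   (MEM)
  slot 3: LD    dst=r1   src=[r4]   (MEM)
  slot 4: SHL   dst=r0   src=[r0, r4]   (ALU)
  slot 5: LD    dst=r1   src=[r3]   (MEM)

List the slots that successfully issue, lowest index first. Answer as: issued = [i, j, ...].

#0 ALU src=r5,r2 dispatched  <A:1 Mu:2 Ld:2 B:1 rd:4 wr:1>
#1 ALU src=r0,r4 dispatched  <A:0 Mu:2 Ld:2 B:1 rd:2 wr:0>
#2 MEM src=r4 held:WR_PORT  <A:0 Mu:2 Ld:2 B:1 rd:2 wr:0>
#3 MEM src=r4 held:WR_PORT  <A:0 Mu:2 Ld:2 B:1 rd:2 wr:0>
#4 ALU src=r0,r4 held:FU  <A:0 Mu:2 Ld:2 B:1 rd:2 wr:0>
#5 MEM src=r3 held:WR_PORT  <A:0 Mu:2 Ld:2 B:1 rd:2 wr:0>

issued = [0, 1]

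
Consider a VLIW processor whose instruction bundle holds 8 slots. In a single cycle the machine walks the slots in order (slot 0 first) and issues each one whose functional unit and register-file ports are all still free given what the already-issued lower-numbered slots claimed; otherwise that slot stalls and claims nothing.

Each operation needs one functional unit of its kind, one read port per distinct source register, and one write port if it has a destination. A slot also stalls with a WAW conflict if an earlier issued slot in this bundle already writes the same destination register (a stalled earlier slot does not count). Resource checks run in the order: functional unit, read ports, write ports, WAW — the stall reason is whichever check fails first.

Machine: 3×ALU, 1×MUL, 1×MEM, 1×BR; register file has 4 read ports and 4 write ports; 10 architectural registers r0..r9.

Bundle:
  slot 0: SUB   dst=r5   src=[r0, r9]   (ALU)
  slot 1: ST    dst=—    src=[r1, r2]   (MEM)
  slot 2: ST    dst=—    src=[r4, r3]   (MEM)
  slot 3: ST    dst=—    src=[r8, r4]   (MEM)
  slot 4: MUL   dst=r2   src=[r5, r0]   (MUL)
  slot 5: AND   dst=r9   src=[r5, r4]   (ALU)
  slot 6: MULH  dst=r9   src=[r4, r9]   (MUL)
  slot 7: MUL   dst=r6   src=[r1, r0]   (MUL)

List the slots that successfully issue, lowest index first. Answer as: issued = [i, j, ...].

issued = [0, 1]

[0] ALU needs rd=2 wr=1: ok; after: ALU=2 MUL=1 MEM=1 BR=1, R=2, W=3
[1] MEM needs rd=2 wr=0: ok; after: ALU=2 MUL=1 MEM=0 BR=1, R=0, W=3
[2] MEM needs rd=2 wr=0: FU; after: ALU=2 MUL=1 MEM=0 BR=1, R=0, W=3
[3] MEM needs rd=2 wr=0: FU; after: ALU=2 MUL=1 MEM=0 BR=1, R=0, W=3
[4] MUL needs rd=2 wr=1: RD_PORT; after: ALU=2 MUL=1 MEM=0 BR=1, R=0, W=3
[5] ALU needs rd=2 wr=1: RD_PORT; after: ALU=2 MUL=1 MEM=0 BR=1, R=0, W=3
[6] MUL needs rd=2 wr=1: RD_PORT; after: ALU=2 MUL=1 MEM=0 BR=1, R=0, W=3
[7] MUL needs rd=2 wr=1: RD_PORT; after: ALU=2 MUL=1 MEM=0 BR=1, R=0, W=3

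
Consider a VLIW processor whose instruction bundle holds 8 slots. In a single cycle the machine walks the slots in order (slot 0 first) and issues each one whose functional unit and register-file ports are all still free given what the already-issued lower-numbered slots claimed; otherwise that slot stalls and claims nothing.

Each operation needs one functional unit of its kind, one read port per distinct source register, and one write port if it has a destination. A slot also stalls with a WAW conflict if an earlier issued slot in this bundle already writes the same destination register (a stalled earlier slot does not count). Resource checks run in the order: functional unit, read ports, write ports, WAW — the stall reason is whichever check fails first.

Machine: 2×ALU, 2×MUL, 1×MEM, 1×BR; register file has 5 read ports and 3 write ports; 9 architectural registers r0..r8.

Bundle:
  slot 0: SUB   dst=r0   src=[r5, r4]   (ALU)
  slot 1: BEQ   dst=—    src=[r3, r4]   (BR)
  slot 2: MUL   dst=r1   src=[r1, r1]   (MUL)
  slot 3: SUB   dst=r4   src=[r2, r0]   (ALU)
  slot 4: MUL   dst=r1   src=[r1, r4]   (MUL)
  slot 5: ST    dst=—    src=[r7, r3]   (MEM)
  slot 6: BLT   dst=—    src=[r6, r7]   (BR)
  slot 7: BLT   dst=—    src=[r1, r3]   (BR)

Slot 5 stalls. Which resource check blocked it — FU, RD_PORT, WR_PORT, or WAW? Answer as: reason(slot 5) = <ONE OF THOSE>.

[0] ALU needs rd=2 wr=1: ok; after: ALU=1 MUL=2 MEM=1 BR=1, R=3, W=2
[1] BR needs rd=2 wr=0: ok; after: ALU=1 MUL=2 MEM=1 BR=0, R=1, W=2
[2] MUL needs rd=1 wr=1: ok; after: ALU=1 MUL=1 MEM=1 BR=0, R=0, W=1
[3] ALU needs rd=2 wr=1: RD_PORT; after: ALU=1 MUL=1 MEM=1 BR=0, R=0, W=1
[4] MUL needs rd=2 wr=1: RD_PORT; after: ALU=1 MUL=1 MEM=1 BR=0, R=0, W=1
[5] MEM needs rd=2 wr=0: RD_PORT; after: ALU=1 MUL=1 MEM=1 BR=0, R=0, W=1
[6] BR needs rd=2 wr=0: FU; after: ALU=1 MUL=1 MEM=1 BR=0, R=0, W=1
[7] BR needs rd=2 wr=0: FU; after: ALU=1 MUL=1 MEM=1 BR=0, R=0, W=1

reason(slot 5) = RD_PORT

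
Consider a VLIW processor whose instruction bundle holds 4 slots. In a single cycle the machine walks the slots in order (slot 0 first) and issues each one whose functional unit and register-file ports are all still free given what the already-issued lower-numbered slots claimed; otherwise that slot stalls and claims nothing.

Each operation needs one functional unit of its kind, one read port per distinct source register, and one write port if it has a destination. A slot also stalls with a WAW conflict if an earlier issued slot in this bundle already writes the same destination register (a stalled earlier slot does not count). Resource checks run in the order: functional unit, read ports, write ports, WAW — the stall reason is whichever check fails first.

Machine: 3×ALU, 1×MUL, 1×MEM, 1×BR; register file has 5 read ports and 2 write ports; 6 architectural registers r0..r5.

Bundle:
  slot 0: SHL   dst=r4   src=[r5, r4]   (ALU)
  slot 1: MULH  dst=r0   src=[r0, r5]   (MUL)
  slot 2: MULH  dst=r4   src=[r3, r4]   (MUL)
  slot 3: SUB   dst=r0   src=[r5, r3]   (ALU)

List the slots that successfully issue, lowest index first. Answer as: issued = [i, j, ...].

issued = [0, 1]

(0) want 1×ALU +2rd +1wr — yes → AL2|MU1|ME1|BR1|rd3|wr1
(1) want 1×MUL +2rd +1wr — yes → AL2|MU0|ME1|BR1|rd1|wr0
(2) want 1×MUL +2rd +1wr — FU → AL2|MU0|ME1|BR1|rd1|wr0
(3) want 1×ALU +2rd +1wr — RD_PORT → AL2|MU0|ME1|BR1|rd1|wr0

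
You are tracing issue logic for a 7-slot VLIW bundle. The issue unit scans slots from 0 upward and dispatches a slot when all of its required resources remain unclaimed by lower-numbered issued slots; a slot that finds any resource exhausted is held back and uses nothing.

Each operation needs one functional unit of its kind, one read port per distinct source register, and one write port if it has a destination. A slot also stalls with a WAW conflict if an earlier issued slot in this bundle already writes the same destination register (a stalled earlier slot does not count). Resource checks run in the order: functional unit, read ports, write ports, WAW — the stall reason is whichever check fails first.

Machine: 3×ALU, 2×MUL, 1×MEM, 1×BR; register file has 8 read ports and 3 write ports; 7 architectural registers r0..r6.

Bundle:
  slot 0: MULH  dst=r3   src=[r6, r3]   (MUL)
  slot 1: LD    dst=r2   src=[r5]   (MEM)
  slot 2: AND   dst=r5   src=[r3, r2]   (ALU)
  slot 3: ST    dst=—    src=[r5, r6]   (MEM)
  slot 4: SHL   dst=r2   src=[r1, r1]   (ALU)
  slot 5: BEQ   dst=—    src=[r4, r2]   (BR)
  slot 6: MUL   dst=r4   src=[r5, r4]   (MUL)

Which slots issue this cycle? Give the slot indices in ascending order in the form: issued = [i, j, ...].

  0. MUL→r3 ⇒ go  {3A/1Mu/1Ld/1B | 6r 2w}
  1. MEM→r2 ⇒ go  {3A/1Mu/0Ld/1B | 5r 1w}
  2. ALU→r5 ⇒ go  {2A/1Mu/0Ld/1B | 3r 0w}
  3. MEM ⇒ no(FU)  {2A/1Mu/0Ld/1B | 3r 0w}
  4. ALU→r2 ⇒ no(WR_PORT)  {2A/1Mu/0Ld/1B | 3r 0w}
  5. BR ⇒ go  {2A/1Mu/0Ld/0B | 1r 0w}
  6. MUL→r4 ⇒ no(RD_PORT)  {2A/1Mu/0Ld/0B | 1r 0w}

issued = [0, 1, 2, 5]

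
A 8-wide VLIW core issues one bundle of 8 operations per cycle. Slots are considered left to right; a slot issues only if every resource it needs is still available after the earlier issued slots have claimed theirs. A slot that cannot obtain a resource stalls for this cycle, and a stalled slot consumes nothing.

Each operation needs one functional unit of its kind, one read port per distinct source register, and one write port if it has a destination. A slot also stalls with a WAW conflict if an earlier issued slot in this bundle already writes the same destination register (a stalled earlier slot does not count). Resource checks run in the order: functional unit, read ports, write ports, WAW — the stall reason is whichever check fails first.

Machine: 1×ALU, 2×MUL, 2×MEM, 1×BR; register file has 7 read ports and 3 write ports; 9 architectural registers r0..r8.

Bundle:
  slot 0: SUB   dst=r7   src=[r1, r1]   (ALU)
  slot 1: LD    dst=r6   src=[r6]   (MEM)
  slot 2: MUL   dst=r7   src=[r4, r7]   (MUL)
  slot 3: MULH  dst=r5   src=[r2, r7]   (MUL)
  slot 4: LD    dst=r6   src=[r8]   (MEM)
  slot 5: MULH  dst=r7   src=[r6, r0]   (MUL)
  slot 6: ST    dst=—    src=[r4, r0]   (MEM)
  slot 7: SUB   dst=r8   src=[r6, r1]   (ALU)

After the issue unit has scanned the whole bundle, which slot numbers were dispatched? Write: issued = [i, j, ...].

issued = [0, 1, 3, 6]

slot 0 (ALU): ISSUE — free A0,Mu2,Ld2,B1 rp6 wp2
slot 1 (MEM): ISSUE — free A0,Mu2,Ld1,B1 rp5 wp1
slot 2 (MUL): stall WAW — free A0,Mu2,Ld1,B1 rp5 wp1
slot 3 (MUL): ISSUE — free A0,Mu1,Ld1,B1 rp3 wp0
slot 4 (MEM): stall WR_PORT — free A0,Mu1,Ld1,B1 rp3 wp0
slot 5 (MUL): stall WR_PORT — free A0,Mu1,Ld1,B1 rp3 wp0
slot 6 (MEM): ISSUE — free A0,Mu1,Ld0,B1 rp1 wp0
slot 7 (ALU): stall FU — free A0,Mu1,Ld0,B1 rp1 wp0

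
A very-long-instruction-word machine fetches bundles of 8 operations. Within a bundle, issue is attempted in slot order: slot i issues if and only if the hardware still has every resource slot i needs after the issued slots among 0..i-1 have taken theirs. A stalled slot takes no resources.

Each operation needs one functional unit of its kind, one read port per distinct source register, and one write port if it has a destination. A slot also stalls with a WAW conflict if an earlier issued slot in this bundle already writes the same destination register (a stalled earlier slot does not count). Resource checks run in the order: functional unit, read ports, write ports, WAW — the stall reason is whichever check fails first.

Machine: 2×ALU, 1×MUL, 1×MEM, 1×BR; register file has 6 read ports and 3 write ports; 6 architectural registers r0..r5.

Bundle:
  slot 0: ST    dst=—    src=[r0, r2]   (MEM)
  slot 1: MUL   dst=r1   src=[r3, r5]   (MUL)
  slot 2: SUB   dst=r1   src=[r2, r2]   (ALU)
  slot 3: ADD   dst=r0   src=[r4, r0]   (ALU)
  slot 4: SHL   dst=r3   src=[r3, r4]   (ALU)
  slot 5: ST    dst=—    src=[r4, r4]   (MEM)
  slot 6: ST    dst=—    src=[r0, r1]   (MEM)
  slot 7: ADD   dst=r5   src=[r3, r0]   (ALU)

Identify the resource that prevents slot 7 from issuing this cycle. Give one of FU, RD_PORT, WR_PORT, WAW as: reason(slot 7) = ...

reason(slot 7) = RD_PORT

(0) want 1×MEM +2rd +0wr — yes → AL2|MU1|ME0|BR1|rd4|wr3
(1) want 1×MUL +2rd +1wr — yes → AL2|MU0|ME0|BR1|rd2|wr2
(2) want 1×ALU +1rd +1wr — WAW → AL2|MU0|ME0|BR1|rd2|wr2
(3) want 1×ALU +2rd +1wr — yes → AL1|MU0|ME0|BR1|rd0|wr1
(4) want 1×ALU +2rd +1wr — RD_PORT → AL1|MU0|ME0|BR1|rd0|wr1
(5) want 1×MEM +1rd +0wr — FU → AL1|MU0|ME0|BR1|rd0|wr1
(6) want 1×MEM +2rd +0wr — FU → AL1|MU0|ME0|BR1|rd0|wr1
(7) want 1×ALU +2rd +1wr — RD_PORT → AL1|MU0|ME0|BR1|rd0|wr1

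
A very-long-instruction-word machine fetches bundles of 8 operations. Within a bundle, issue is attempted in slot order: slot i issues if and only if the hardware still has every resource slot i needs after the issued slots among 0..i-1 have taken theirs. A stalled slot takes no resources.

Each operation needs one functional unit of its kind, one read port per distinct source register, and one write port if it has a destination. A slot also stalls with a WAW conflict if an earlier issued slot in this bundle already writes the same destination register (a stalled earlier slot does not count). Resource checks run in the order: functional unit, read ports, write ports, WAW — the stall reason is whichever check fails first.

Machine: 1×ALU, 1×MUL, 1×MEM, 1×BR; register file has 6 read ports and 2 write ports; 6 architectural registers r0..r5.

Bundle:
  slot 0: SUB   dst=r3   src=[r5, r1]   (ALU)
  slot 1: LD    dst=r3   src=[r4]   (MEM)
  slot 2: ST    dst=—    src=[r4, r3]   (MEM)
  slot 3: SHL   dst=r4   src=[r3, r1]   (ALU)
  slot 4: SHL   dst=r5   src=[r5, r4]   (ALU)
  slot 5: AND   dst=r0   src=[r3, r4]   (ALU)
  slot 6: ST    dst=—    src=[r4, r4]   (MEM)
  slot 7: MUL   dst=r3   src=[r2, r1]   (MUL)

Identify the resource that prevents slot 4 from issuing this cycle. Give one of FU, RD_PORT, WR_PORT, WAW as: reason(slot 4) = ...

#0 ALU src=r5,r1 dispatched  <A:0 Mu:1 Ld:1 B:1 rd:4 wr:1>
#1 MEM src=r4 held:WAW  <A:0 Mu:1 Ld:1 B:1 rd:4 wr:1>
#2 MEM src=r4,r3 dispatched  <A:0 Mu:1 Ld:0 B:1 rd:2 wr:1>
#3 ALU src=r3,r1 held:FU  <A:0 Mu:1 Ld:0 B:1 rd:2 wr:1>
#4 ALU src=r5,r4 held:FU  <A:0 Mu:1 Ld:0 B:1 rd:2 wr:1>
#5 ALU src=r3,r4 held:FU  <A:0 Mu:1 Ld:0 B:1 rd:2 wr:1>
#6 MEM src=r4,r4 held:FU  <A:0 Mu:1 Ld:0 B:1 rd:2 wr:1>
#7 MUL src=r2,r1 held:WAW  <A:0 Mu:1 Ld:0 B:1 rd:2 wr:1>

reason(slot 4) = FU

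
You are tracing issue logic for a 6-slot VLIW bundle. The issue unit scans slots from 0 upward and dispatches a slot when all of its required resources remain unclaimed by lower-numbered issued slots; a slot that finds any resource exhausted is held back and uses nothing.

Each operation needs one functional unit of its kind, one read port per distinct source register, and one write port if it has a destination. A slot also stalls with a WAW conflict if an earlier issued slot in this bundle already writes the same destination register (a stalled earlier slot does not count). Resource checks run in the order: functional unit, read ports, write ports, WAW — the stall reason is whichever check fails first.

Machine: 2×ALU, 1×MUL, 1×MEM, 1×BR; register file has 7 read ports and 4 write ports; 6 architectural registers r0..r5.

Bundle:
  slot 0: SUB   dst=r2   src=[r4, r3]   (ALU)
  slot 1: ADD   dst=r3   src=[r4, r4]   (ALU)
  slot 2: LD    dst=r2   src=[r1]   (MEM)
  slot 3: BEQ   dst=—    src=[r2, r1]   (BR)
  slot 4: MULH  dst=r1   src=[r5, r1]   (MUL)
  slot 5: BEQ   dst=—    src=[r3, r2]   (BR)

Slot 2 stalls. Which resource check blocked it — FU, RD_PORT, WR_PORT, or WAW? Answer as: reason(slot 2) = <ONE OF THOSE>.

reason(slot 2) = WAW

[0] ALU needs rd=2 wr=1: ok; after: ALU=1 MUL=1 MEM=1 BR=1, R=5, W=3
[1] ALU needs rd=1 wr=1: ok; after: ALU=0 MUL=1 MEM=1 BR=1, R=4, W=2
[2] MEM needs rd=1 wr=1: WAW; after: ALU=0 MUL=1 MEM=1 BR=1, R=4, W=2
[3] BR needs rd=2 wr=0: ok; after: ALU=0 MUL=1 MEM=1 BR=0, R=2, W=2
[4] MUL needs rd=2 wr=1: ok; after: ALU=0 MUL=0 MEM=1 BR=0, R=0, W=1
[5] BR needs rd=2 wr=0: FU; after: ALU=0 MUL=0 MEM=1 BR=0, R=0, W=1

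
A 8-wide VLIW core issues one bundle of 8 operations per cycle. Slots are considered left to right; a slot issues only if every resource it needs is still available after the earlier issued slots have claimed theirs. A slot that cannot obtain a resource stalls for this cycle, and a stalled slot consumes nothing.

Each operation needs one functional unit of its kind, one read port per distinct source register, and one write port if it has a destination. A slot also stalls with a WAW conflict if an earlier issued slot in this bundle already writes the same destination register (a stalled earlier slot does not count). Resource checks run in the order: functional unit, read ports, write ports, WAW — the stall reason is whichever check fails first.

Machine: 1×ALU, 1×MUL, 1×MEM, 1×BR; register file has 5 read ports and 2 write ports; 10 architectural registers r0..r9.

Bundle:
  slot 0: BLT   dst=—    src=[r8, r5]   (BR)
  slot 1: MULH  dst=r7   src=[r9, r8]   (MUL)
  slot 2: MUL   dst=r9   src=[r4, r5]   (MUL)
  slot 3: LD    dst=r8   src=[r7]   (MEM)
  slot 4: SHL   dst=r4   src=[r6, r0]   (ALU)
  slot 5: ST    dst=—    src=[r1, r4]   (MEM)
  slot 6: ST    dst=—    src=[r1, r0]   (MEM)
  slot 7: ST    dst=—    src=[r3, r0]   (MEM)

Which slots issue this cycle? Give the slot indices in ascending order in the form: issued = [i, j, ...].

  0. BR ⇒ go  {1A/1Mu/1Ld/0B | 3r 2w}
  1. MUL→r7 ⇒ go  {1A/0Mu/1Ld/0B | 1r 1w}
  2. MUL→r9 ⇒ no(FU)  {1A/0Mu/1Ld/0B | 1r 1w}
  3. MEM→r8 ⇒ go  {1A/0Mu/0Ld/0B | 0r 0w}
  4. ALU→r4 ⇒ no(RD_PORT)  {1A/0Mu/0Ld/0B | 0r 0w}
  5. MEM ⇒ no(FU)  {1A/0Mu/0Ld/0B | 0r 0w}
  6. MEM ⇒ no(FU)  {1A/0Mu/0Ld/0B | 0r 0w}
  7. MEM ⇒ no(FU)  {1A/0Mu/0Ld/0B | 0r 0w}

issued = [0, 1, 3]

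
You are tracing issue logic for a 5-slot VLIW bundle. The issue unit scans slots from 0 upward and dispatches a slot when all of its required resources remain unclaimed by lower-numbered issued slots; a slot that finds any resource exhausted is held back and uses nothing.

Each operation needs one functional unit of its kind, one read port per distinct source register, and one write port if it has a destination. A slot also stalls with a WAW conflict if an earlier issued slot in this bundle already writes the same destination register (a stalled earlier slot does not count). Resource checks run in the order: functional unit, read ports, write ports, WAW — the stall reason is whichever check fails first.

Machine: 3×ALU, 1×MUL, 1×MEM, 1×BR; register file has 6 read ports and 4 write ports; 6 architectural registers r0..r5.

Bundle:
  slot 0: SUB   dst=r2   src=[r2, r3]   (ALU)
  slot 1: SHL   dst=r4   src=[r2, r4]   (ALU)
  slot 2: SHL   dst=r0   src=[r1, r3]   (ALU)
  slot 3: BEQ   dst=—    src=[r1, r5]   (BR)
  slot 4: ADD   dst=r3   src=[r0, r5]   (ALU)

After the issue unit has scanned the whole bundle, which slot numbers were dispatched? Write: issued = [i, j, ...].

issued = [0, 1, 2]

#0 ALU src=r2,r3 dispatched  <A:2 Mu:1 Ld:1 B:1 rd:4 wr:3>
#1 ALU src=r2,r4 dispatched  <A:1 Mu:1 Ld:1 B:1 rd:2 wr:2>
#2 ALU src=r1,r3 dispatched  <A:0 Mu:1 Ld:1 B:1 rd:0 wr:1>
#3 BR src=r1,r5 held:RD_PORT  <A:0 Mu:1 Ld:1 B:1 rd:0 wr:1>
#4 ALU src=r0,r5 held:FU  <A:0 Mu:1 Ld:1 B:1 rd:0 wr:1>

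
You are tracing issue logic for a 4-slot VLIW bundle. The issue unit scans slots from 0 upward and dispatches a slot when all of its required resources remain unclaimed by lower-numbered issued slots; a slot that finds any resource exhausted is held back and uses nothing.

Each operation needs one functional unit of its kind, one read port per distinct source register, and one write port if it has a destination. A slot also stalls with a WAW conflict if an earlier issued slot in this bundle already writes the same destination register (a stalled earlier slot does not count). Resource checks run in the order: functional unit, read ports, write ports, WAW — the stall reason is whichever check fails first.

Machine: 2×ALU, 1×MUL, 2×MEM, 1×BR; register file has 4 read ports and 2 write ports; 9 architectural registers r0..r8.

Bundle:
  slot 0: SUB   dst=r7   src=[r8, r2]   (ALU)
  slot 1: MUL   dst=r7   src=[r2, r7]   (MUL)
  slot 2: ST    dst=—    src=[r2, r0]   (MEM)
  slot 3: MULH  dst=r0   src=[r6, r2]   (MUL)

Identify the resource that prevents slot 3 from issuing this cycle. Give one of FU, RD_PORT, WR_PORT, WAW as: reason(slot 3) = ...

reason(slot 3) = RD_PORT

[0] ALU needs rd=2 wr=1: ok; after: ALU=1 MUL=1 MEM=2 BR=1, R=2, W=1
[1] MUL needs rd=2 wr=1: WAW; after: ALU=1 MUL=1 MEM=2 BR=1, R=2, W=1
[2] MEM needs rd=2 wr=0: ok; after: ALU=1 MUL=1 MEM=1 BR=1, R=0, W=1
[3] MUL needs rd=2 wr=1: RD_PORT; after: ALU=1 MUL=1 MEM=1 BR=1, R=0, W=1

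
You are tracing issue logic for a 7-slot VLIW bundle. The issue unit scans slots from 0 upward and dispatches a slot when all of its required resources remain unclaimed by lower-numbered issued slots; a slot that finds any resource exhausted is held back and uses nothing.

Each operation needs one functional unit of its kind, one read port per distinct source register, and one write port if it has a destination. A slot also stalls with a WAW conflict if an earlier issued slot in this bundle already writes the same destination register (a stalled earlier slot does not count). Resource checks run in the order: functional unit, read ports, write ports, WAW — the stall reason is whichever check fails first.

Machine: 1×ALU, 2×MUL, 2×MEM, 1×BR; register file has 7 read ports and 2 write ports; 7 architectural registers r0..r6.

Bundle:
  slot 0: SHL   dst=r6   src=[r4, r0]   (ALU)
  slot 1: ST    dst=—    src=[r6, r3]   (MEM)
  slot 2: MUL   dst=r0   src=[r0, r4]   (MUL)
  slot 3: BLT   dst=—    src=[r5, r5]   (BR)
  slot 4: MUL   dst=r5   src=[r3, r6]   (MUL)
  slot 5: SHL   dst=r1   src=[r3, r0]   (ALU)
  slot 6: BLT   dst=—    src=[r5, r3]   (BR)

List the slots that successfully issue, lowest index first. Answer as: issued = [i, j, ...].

slot 0 (ALU): ISSUE — free A0,Mu2,Ld2,B1 rp5 wp1
slot 1 (MEM): ISSUE — free A0,Mu2,Ld1,B1 rp3 wp1
slot 2 (MUL): ISSUE — free A0,Mu1,Ld1,B1 rp1 wp0
slot 3 (BR): ISSUE — free A0,Mu1,Ld1,B0 rp0 wp0
slot 4 (MUL): stall RD_PORT — free A0,Mu1,Ld1,B0 rp0 wp0
slot 5 (ALU): stall FU — free A0,Mu1,Ld1,B0 rp0 wp0
slot 6 (BR): stall FU — free A0,Mu1,Ld1,B0 rp0 wp0

issued = [0, 1, 2, 3]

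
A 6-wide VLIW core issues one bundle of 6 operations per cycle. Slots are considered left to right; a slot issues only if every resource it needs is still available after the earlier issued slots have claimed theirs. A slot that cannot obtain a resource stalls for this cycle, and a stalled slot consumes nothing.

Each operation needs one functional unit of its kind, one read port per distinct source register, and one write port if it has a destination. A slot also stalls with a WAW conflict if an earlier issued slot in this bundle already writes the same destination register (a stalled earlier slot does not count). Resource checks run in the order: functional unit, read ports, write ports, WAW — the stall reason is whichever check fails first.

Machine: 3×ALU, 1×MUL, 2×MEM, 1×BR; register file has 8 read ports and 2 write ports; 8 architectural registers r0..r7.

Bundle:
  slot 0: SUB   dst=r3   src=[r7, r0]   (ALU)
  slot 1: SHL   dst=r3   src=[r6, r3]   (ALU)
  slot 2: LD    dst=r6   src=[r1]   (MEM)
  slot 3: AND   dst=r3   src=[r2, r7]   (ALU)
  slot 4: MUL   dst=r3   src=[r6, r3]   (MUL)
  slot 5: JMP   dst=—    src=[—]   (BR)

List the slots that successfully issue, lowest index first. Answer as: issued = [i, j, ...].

issued = [0, 2, 5]

  0. ALU→r3 ⇒ go  {2A/1Mu/2Ld/1B | 6r 1w}
  1. ALU→r3 ⇒ no(WAW)  {2A/1Mu/2Ld/1B | 6r 1w}
  2. MEM→r6 ⇒ go  {2A/1Mu/1Ld/1B | 5r 0w}
  3. ALU→r3 ⇒ no(WR_PORT)  {2A/1Mu/1Ld/1B | 5r 0w}
  4. MUL→r3 ⇒ no(WR_PORT)  {2A/1Mu/1Ld/1B | 5r 0w}
  5. BR ⇒ go  {2A/1Mu/1Ld/0B | 5r 0w}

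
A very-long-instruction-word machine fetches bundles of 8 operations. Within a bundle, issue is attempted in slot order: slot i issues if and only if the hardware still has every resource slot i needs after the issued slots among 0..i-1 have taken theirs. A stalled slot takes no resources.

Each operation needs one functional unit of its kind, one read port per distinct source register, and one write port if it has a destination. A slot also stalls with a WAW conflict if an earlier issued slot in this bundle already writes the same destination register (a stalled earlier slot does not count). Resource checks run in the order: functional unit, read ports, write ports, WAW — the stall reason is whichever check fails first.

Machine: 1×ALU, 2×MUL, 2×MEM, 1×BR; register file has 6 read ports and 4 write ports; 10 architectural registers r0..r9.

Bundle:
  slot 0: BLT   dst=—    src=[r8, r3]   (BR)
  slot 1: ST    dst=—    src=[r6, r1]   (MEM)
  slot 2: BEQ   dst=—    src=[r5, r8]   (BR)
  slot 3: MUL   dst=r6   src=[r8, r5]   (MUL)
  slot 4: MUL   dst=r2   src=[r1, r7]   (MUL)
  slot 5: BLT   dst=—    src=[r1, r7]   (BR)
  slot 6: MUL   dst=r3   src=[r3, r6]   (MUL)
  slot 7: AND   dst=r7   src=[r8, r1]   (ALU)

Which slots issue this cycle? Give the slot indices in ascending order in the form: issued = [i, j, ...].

issued = [0, 1, 3]

(0) want 1×BR +2rd +0wr — yes → AL1|MU2|ME2|BR0|rd4|wr4
(1) want 1×MEM +2rd +0wr — yes → AL1|MU2|ME1|BR0|rd2|wr4
(2) want 1×BR +2rd +0wr — FU → AL1|MU2|ME1|BR0|rd2|wr4
(3) want 1×MUL +2rd +1wr — yes → AL1|MU1|ME1|BR0|rd0|wr3
(4) want 1×MUL +2rd +1wr — RD_PORT → AL1|MU1|ME1|BR0|rd0|wr3
(5) want 1×BR +2rd +0wr — FU → AL1|MU1|ME1|BR0|rd0|wr3
(6) want 1×MUL +2rd +1wr — RD_PORT → AL1|MU1|ME1|BR0|rd0|wr3
(7) want 1×ALU +2rd +1wr — RD_PORT → AL1|MU1|ME1|BR0|rd0|wr3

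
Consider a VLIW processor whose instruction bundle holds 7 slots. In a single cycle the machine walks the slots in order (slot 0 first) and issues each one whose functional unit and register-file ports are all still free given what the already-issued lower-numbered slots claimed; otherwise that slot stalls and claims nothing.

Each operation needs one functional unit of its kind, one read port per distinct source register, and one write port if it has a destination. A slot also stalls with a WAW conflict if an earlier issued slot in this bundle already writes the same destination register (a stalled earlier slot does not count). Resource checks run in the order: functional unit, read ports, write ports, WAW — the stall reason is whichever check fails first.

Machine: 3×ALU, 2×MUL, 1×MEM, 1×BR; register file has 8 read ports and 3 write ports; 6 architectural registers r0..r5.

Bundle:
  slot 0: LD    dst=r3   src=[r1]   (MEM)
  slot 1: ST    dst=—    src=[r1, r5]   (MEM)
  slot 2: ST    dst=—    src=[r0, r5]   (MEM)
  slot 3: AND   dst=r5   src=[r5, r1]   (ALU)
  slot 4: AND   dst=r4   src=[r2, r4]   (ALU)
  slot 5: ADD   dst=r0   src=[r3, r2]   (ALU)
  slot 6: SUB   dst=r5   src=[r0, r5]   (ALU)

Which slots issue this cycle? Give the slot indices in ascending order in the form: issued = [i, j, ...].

issued = [0, 3, 4]

  0. MEM→r3 ⇒ go  {3A/2Mu/0Ld/1B | 7r 2w}
  1. MEM ⇒ no(FU)  {3A/2Mu/0Ld/1B | 7r 2w}
  2. MEM ⇒ no(FU)  {3A/2Mu/0Ld/1B | 7r 2w}
  3. ALU→r5 ⇒ go  {2A/2Mu/0Ld/1B | 5r 1w}
  4. ALU→r4 ⇒ go  {1A/2Mu/0Ld/1B | 3r 0w}
  5. ALU→r0 ⇒ no(WR_PORT)  {1A/2Mu/0Ld/1B | 3r 0w}
  6. ALU→r5 ⇒ no(WR_PORT)  {1A/2Mu/0Ld/1B | 3r 0w}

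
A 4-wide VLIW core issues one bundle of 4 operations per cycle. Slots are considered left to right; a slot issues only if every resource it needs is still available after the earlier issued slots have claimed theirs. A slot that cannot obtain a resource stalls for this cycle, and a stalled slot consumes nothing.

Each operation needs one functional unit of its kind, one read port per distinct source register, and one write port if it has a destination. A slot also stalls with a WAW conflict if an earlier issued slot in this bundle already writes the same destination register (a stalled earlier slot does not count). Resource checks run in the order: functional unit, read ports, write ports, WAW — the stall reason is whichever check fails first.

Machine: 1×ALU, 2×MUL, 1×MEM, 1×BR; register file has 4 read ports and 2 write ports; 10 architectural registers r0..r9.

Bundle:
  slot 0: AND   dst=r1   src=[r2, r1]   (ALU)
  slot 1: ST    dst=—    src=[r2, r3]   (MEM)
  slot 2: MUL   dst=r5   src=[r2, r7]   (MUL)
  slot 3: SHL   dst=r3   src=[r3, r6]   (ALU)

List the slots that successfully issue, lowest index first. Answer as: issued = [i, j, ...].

issued = [0, 1]

#0 ALU src=r2,r1 dispatched  <A:0 Mu:2 Ld:1 B:1 rd:2 wr:1>
#1 MEM src=r2,r3 dispatched  <A:0 Mu:2 Ld:0 B:1 rd:0 wr:1>
#2 MUL src=r2,r7 held:RD_PORT  <A:0 Mu:2 Ld:0 B:1 rd:0 wr:1>
#3 ALU src=r3,r6 held:FU  <A:0 Mu:2 Ld:0 B:1 rd:0 wr:1>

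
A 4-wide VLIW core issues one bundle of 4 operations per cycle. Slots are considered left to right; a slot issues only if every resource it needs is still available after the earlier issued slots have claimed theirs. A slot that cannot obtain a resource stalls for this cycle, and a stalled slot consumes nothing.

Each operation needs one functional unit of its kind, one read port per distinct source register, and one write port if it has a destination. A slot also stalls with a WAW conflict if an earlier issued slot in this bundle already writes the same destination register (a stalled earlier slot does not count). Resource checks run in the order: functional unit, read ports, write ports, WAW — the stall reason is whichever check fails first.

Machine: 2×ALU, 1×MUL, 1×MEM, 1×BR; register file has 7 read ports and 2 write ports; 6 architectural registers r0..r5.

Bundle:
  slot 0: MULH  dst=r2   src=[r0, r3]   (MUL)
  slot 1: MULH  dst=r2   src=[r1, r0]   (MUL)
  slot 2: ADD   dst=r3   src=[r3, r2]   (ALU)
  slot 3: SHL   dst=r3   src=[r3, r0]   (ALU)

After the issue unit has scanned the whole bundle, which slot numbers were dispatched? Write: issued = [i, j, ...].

issued = [0, 2]

slot 0 (MUL): ISSUE — free A2,Mu0,Ld1,B1 rp5 wp1
slot 1 (MUL): stall FU — free A2,Mu0,Ld1,B1 rp5 wp1
slot 2 (ALU): ISSUE — free A1,Mu0,Ld1,B1 rp3 wp0
slot 3 (ALU): stall WR_PORT — free A1,Mu0,Ld1,B1 rp3 wp0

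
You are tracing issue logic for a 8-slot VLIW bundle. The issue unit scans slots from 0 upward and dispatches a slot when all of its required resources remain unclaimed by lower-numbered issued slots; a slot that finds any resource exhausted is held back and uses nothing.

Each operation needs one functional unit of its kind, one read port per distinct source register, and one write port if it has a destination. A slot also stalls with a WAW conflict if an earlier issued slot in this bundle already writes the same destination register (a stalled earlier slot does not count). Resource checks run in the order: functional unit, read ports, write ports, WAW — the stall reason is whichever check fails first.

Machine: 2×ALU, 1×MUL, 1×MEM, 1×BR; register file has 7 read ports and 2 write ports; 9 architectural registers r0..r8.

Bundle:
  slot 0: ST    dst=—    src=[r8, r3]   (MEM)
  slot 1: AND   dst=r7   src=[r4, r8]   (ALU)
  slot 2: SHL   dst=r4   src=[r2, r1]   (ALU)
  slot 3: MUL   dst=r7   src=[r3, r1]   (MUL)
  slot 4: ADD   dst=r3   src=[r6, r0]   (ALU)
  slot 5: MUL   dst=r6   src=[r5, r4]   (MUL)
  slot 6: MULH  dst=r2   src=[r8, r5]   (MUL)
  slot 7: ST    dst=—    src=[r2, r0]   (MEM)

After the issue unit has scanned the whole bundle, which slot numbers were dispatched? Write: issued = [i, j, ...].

issued = [0, 1, 2]

slot 0 (MEM): ISSUE — free A2,Mu1,Ld0,B1 rp5 wp2
slot 1 (ALU): ISSUE — free A1,Mu1,Ld0,B1 rp3 wp1
slot 2 (ALU): ISSUE — free A0,Mu1,Ld0,B1 rp1 wp0
slot 3 (MUL): stall RD_PORT — free A0,Mu1,Ld0,B1 rp1 wp0
slot 4 (ALU): stall FU — free A0,Mu1,Ld0,B1 rp1 wp0
slot 5 (MUL): stall RD_PORT — free A0,Mu1,Ld0,B1 rp1 wp0
slot 6 (MUL): stall RD_PORT — free A0,Mu1,Ld0,B1 rp1 wp0
slot 7 (MEM): stall FU — free A0,Mu1,Ld0,B1 rp1 wp0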